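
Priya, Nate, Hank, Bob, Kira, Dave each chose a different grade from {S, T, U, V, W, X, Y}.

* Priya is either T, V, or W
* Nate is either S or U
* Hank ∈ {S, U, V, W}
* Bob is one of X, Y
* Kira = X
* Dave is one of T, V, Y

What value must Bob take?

Kira's domain is down to {X}, so Kira = X. Remove X from Bob.
So Bob = Y.

Y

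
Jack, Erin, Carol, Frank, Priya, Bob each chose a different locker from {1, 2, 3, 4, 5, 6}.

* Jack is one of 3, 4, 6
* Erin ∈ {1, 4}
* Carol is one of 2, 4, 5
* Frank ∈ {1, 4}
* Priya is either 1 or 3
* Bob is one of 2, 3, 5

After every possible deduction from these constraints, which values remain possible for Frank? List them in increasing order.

1, 4

The 6 variables draw from only 6 values {1, 2, 3, 4, 5, 6}, so each is used; only Jack can be 6, hence Jack = 6.
The 2 variables Erin and Frank are confined to {1, 4}, which locks those values in; drop them from Carol, Priya.
Priya must be 3 (only option left). Strike 3 from Bob.
No further eliminations apply; Frank can still be any of 1, 4.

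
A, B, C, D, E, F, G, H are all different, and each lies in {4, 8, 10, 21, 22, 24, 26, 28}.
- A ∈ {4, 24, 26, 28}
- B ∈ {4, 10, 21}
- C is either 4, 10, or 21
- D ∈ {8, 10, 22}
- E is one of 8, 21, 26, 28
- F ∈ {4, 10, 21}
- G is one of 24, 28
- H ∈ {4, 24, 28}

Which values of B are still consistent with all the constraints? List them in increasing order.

Among the 8 variables, 22 fits only D (and all 8 values in {4, 8, 10, 21, 22, 24, 26, 28} must be used), so D = 22.
Among the 7 still-open variables, 8 fits only E (and all 7 values in {4, 8, 10, 21, 24, 26, 28} must be used), so E = 8.
Among the 6 still-open variables, 26 fits only A (and all 6 values in {4, 10, 21, 24, 26, 28} must be used), so A = 26.
B, C, F between them cover only {4, 10, 21} — a naked triple. Remove those values from H.
No further eliminations apply; B can still be any of 4, 10, 21.

4, 10, 21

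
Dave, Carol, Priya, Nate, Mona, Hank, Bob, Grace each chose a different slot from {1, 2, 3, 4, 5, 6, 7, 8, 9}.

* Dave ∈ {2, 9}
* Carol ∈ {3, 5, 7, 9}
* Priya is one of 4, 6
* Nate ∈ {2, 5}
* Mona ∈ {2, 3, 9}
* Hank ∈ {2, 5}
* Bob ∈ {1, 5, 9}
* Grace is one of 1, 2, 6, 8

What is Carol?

7

Nate and Hank share exactly the 2 values {2, 5}; by pigeonhole those values go to them, so strike 2, 5 from Dave, Carol, Mona, Bob, Grace.
Dave's domain is down to {9}, so Dave = 9. Strike 9 from Carol, Mona, Bob.
Mona has just one choice, so Mona = 3. Strike 3 from Carol.
So Carol = 7.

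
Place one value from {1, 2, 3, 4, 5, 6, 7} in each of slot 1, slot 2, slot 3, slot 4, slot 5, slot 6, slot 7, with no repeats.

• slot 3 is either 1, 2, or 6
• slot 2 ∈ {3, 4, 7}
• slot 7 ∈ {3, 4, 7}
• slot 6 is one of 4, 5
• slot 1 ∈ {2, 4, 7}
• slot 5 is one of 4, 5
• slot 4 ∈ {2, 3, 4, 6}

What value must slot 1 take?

Among the 7 variables, 1 fits only slot 3 (and all 7 values in {1, 2, 3, 4, 5, 6, 7} must be used), so slot 3 = 1.
The 6 still-open variables draw from only 6 values {2, 3, 4, 5, 6, 7}, so each is used; only slot 4 can be 6, hence slot 4 = 6.
The 5 still-open variables together cover exactly {2, 3, 4, 5, 7} — 5 values for 5 variables — and 2 appears only in slot 1's list, so slot 1 = 2.

2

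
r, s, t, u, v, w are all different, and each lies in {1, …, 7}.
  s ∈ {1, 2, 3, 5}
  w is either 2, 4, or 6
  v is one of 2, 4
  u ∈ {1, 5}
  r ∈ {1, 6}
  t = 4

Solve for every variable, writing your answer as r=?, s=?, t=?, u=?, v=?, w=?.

t has just one choice, so t = 4. So v, w can't be 4.
v has just one choice, so v = 2. Eliminate 2 elsewhere: s, w.
That leaves w = 6. Remove 6 from r.
r has just one choice, so r = 1. So s, u can't be 1.
u's domain is down to {5}, so u = 5. So s can't be 5.
s's domain is down to {3}, so s = 3.

r=1, s=3, t=4, u=5, v=2, w=6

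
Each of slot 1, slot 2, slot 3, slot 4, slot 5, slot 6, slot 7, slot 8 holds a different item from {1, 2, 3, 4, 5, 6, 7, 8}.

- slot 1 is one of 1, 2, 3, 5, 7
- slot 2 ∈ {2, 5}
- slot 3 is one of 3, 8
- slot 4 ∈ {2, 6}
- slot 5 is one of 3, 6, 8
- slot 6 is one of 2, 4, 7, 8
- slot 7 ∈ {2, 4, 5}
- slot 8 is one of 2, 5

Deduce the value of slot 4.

6

The 8 variables together cover exactly {1, 2, 3, 4, 5, 6, 7, 8} — 8 values for 8 variables — and 1 appears only in slot 1's list, so slot 1 = 1.
The 7 still-open variables draw from only 7 values {2, 3, 4, 5, 6, 7, 8}, so each is used; only slot 6 can be 7, hence slot 6 = 7.
Among the 6 still-open variables, 4 fits only slot 7 (and all 6 values in {2, 3, 4, 5, 6, 8} must be used), so slot 7 = 4.
The 2 variables slot 2 and slot 8 are confined to {2, 5}, which locks those values in; drop them from slot 4.
So slot 4 = 6.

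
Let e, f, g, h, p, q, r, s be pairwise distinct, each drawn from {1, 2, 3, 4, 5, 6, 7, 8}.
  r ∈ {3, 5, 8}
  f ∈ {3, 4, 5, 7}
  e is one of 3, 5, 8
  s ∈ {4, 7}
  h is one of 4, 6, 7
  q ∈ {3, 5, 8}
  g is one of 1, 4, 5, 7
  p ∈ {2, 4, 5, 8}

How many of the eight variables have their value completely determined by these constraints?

3

Among the 8 variables, 1 fits only g (and all 8 values in {1, 2, 3, 4, 5, 6, 7, 8} must be used), so g = 1.
The 7 still-open variables draw from only 7 values {2, 3, 4, 5, 6, 7, 8}, so each is used; only p can be 2, hence p = 2.
Among the 6 still-open variables, 6 fits only h (and all 6 values in {3, 4, 5, 6, 7, 8} must be used), so h = 6.
e, q, r between them cover only {3, 5, 8} — a naked triple. Remove those values from f.
Determined: g=1, h=6, p=2. The other variables each still have more than one consistent value. That makes 3.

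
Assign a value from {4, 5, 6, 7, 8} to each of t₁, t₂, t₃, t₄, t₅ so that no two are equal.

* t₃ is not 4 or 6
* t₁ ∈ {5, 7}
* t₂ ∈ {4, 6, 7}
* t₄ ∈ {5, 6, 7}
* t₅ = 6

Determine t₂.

4

t₅ must be 6 (only option left). Eliminate 6 elsewhere: t₂, t₄.
The 4 still-open variables together cover exactly {4, 5, 7, 8} — 4 values for 4 variables — and 4 appears only in t₂'s list, so t₂ = 4.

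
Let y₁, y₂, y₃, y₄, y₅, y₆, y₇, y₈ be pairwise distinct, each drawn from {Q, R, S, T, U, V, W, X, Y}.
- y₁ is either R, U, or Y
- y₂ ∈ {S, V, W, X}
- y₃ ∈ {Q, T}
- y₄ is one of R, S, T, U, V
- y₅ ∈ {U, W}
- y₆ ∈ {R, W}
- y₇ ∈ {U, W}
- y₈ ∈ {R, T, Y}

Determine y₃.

Q

y₅ and y₇ share exactly the 2 values {U, W}; by pigeonhole those values go to them, so strike U, W from y₁, y₂, y₄, y₆.
y₆ has just one choice, so y₆ = R. Remove R from y₁, y₄, y₈.
y₁'s domain is down to {Y}, so y₁ = Y. Eliminate Y elsewhere: y₈.
y₈'s domain is down to {T}, so y₈ = T. Remove T from y₃, y₄.
So y₃ = Q.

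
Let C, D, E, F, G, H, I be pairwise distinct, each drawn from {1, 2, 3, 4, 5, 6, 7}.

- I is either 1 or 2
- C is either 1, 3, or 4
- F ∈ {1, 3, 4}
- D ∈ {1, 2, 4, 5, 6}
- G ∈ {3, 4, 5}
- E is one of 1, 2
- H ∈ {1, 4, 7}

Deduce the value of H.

7

The 7 variables draw from only 7 values {1, 2, 3, 4, 5, 6, 7}, so each is used; only D can be 6, hence D = 6.
The 6 still-open variables together cover exactly {1, 2, 3, 4, 5, 7} — 6 values for 6 variables — and 5 appears only in G's list, so G = 5.
Among the 5 still-open variables, 7 fits only H (and all 5 values in {1, 2, 3, 4, 7} must be used), so H = 7.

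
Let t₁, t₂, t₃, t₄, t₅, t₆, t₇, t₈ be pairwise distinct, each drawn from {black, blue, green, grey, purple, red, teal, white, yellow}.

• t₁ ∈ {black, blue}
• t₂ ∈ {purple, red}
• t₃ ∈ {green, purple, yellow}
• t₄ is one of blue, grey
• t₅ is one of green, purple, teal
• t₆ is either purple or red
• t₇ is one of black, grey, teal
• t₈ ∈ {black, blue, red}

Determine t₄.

The 8 variables draw from only 8 values {black, blue, green, grey, purple, red, teal, yellow}, so each is used; only t₃ can be yellow, hence t₃ = yellow.
The 7 still-open variables draw from only 7 values {black, blue, green, grey, purple, red, teal}, so each is used; only t₅ can be green, hence t₅ = green.
The 6 still-open variables together cover exactly {black, blue, grey, purple, red, teal} — 6 values for 6 variables — and teal appears only in t₇'s list, so t₇ = teal.
Among the 5 still-open variables, grey fits only t₄ (and all 5 values in {black, blue, grey, purple, red} must be used), so t₄ = grey.

grey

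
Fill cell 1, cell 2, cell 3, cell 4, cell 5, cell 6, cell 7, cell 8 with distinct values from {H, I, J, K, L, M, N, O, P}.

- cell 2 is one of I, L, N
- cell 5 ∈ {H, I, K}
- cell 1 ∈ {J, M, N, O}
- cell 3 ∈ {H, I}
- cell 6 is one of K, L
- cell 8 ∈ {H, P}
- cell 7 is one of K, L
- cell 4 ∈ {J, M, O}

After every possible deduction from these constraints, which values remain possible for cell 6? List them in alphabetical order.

The 2 variables cell 6 and cell 7 are confined to {K, L}, which locks those values in; drop them from cell 2, cell 5.
cell 3 and cell 5 share exactly the 2 values {H, I}; by pigeonhole those values go to them, so strike H, I from cell 2, cell 8.
That leaves cell 2 = N. So cell 1 can't be N.
cell 8 must be P (only option left).
No further eliminations apply; cell 6 can still be any of K, L.

K, L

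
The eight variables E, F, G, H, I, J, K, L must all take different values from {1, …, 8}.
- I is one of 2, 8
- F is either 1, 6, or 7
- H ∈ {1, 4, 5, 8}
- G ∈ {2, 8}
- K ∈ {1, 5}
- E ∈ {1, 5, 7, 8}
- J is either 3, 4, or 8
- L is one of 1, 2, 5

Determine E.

The 8 variables draw from only 8 values {1, 2, 3, 4, 5, 6, 7, 8}, so each is used; only J can be 3, hence J = 3.
The 7 still-open variables together cover exactly {1, 2, 4, 5, 6, 7, 8} — 7 values for 7 variables — and 4 appears only in H's list, so H = 4.
The 6 still-open variables together cover exactly {1, 2, 5, 6, 7, 8} — 6 values for 6 variables — and 6 appears only in F's list, so F = 6.
The 5 still-open variables together cover exactly {1, 2, 5, 7, 8} — 5 values for 5 variables — and 7 appears only in E's list, so E = 7.

7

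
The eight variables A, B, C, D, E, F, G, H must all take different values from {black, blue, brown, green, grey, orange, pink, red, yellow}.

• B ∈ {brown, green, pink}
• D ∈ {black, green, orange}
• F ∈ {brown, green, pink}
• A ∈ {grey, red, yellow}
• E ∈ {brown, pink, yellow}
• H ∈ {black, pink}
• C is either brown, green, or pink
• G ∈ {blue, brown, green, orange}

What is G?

blue

B, C, F between them cover only {brown, green, pink} — a naked triple. Remove those values from D, E, G, H.
E has just one choice, so E = yellow. So A can't be yellow.
H must be black (only option left). Remove black from D.
D has just one choice, so D = orange. Remove orange from G.
So G = blue.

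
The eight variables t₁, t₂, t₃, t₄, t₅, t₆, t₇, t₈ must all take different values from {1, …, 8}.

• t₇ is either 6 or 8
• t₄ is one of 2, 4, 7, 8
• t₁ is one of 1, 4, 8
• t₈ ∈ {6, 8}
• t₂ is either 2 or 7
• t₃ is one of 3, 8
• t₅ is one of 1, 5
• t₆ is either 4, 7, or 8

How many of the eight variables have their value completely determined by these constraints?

Among the 8 variables, 3 fits only t₃ (and all 8 values in {1, 2, 3, 4, 5, 6, 7, 8} must be used), so t₃ = 3.
The 7 still-open variables together cover exactly {1, 2, 4, 5, 6, 7, 8} — 7 values for 7 variables — and 5 appears only in t₅'s list, so t₅ = 5.
Among the 6 still-open variables, 1 fits only t₁ (and all 6 values in {1, 2, 4, 6, 7, 8} must be used), so t₁ = 1.
t₇ and t₈ share exactly the 2 values {6, 8}; by pigeonhole those values go to them, so strike 6, 8 from t₄, t₆.
Determined: t₁=1, t₃=3, t₅=5. The other variables each still have more than one consistent value. That makes 3.

3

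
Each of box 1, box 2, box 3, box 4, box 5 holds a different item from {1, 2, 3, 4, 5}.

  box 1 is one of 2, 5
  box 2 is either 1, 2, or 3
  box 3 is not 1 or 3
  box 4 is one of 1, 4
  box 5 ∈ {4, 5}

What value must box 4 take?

The 5 variables together cover exactly {1, 2, 3, 4, 5} — 5 values for 5 variables — and 3 appears only in box 2's list, so box 2 = 3.
The 4 still-open variables draw from only 4 values {1, 2, 4, 5}, so each is used; only box 4 can be 1, hence box 4 = 1.

1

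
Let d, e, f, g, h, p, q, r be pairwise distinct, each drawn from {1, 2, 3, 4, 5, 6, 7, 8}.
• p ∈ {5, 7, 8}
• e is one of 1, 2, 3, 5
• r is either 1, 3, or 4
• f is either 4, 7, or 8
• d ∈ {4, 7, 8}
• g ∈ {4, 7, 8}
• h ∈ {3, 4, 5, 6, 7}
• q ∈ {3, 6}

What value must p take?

The 8 variables draw from only 8 values {1, 2, 3, 4, 5, 6, 7, 8}, so each is used; only e can be 2, hence e = 2.
Among the 7 still-open variables, 1 fits only r (and all 7 values in {1, 3, 4, 5, 6, 7, 8} must be used), so r = 1.
d, f, g between them cover only {4, 7, 8} — a naked triple. Remove those values from h, p.
So p = 5.

5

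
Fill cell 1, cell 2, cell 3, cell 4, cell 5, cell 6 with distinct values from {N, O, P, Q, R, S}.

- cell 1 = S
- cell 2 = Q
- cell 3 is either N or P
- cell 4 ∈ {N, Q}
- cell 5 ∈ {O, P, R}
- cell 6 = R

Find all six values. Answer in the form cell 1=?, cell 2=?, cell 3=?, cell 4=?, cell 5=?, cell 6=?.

cell 1 must be S (only option left).
That leaves cell 2 = Q. Strike Q from cell 4.
That leaves cell 4 = N. Eliminate N elsewhere: cell 3.
That leaves cell 6 = R. Strike R from cell 5.
cell 3 has just one choice, so cell 3 = P. Eliminate P elsewhere: cell 5.
cell 5 must be O (only option left).

cell 1=S, cell 2=Q, cell 3=P, cell 4=N, cell 5=O, cell 6=R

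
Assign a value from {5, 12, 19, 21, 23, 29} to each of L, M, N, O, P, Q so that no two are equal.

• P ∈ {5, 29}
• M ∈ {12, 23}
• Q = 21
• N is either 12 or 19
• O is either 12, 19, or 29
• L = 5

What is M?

23

L has just one choice, so L = 5. So P can't be 5.
P's domain is down to {29}, so P = 29. Strike 29 from O.
Q must be 21 (only option left).
Among the 3 still-open variables, 23 fits only M (and all 3 values in {12, 19, 23} must be used), so M = 23.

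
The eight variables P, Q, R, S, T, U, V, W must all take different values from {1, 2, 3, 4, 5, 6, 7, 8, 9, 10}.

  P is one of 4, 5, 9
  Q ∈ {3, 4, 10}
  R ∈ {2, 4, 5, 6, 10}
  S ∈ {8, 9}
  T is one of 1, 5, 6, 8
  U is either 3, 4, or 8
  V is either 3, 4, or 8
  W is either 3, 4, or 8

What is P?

5

U, V, W between them cover only {3, 4, 8} — a naked triple. Remove those values from P, Q, R, S, T.
Q must be 10 (only option left). So R can't be 10.
S's domain is down to {9}, so S = 9. So P can't be 9.
So P = 5.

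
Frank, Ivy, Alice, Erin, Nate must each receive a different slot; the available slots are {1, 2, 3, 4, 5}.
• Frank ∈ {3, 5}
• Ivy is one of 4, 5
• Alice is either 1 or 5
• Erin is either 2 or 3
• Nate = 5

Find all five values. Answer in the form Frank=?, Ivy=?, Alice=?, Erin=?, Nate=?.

Frank=3, Ivy=4, Alice=1, Erin=2, Nate=5

Nate's domain is down to {5}, so Nate = 5. Remove 5 from Frank, Ivy, Alice.
Frank has just one choice, so Frank = 3. Strike 3 from Erin.
Ivy's domain is down to {4}, so Ivy = 4.
Alice's domain is down to {1}, so Alice = 1.
Erin's domain is down to {2}, so Erin = 2.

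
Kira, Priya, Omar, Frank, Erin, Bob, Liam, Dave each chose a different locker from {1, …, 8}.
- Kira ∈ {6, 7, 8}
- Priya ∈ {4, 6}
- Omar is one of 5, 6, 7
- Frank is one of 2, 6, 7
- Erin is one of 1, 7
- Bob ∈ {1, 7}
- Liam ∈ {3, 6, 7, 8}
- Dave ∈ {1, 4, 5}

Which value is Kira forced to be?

8

The 8 variables draw from only 8 values {1, 2, 3, 4, 5, 6, 7, 8}, so each is used; only Frank can be 2, hence Frank = 2.
Among the 7 still-open variables, 3 fits only Liam (and all 7 values in {1, 3, 4, 5, 6, 7, 8} must be used), so Liam = 3.
Among the 6 still-open variables, 8 fits only Kira (and all 6 values in {1, 4, 5, 6, 7, 8} must be used), so Kira = 8.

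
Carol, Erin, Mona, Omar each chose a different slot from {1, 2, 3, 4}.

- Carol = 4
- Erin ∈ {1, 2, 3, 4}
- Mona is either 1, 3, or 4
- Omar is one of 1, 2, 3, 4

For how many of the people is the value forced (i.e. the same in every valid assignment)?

Carol's domain is down to {4}, so Carol = 4. Strike 4 from Erin, Mona, Omar.
Determined: Carol=4. The other people each still have more than one consistent value. That makes 1.

1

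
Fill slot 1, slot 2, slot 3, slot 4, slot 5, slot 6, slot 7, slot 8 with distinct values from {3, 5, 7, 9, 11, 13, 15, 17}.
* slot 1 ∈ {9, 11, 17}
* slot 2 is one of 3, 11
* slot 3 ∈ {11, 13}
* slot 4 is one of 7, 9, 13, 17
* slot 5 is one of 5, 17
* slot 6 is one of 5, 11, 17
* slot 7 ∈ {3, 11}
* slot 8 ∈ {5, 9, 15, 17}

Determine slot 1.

9

The 8 variables together cover exactly {3, 5, 7, 9, 11, 13, 15, 17} — 8 values for 8 variables — and 7 appears only in slot 4's list, so slot 4 = 7.
The 7 still-open variables together cover exactly {3, 5, 9, 11, 13, 15, 17} — 7 values for 7 variables — and 13 appears only in slot 3's list, so slot 3 = 13.
Among the 6 still-open variables, 15 fits only slot 8 (and all 6 values in {3, 5, 9, 11, 15, 17} must be used), so slot 8 = 15.
The 5 still-open variables together cover exactly {3, 5, 9, 11, 17} — 5 values for 5 variables — and 9 appears only in slot 1's list, so slot 1 = 9.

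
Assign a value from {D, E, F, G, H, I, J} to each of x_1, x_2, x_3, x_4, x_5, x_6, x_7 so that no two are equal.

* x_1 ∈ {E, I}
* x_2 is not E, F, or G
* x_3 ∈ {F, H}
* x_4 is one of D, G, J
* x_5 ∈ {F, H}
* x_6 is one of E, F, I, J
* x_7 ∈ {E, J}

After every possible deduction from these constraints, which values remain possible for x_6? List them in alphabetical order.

The 7 variables together cover exactly {D, E, F, G, H, I, J} — 7 values for 7 variables — and G appears only in x_4's list, so x_4 = G.
The 6 still-open variables together cover exactly {D, E, F, H, I, J} — 6 values for 6 variables — and D appears only in x_2's list, so x_2 = D.
x_3 and x_5 between them cover only {F, H} — a naked pair. Remove those values from x_6.
No further eliminations apply; x_6 can still be any of E, I, J.

E, I, J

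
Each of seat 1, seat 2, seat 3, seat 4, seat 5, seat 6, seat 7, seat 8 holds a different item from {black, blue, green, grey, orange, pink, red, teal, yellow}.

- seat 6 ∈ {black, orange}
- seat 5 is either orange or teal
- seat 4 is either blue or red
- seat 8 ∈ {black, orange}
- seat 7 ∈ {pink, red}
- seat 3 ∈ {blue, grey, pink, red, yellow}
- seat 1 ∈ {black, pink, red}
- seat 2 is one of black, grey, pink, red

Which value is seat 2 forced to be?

grey

Among the 8 variables, teal fits only seat 5 (and all 8 values in {black, blue, grey, orange, pink, red, teal, yellow} must be used), so seat 5 = teal.
Among the 7 still-open variables, yellow fits only seat 3 (and all 7 values in {black, blue, grey, orange, pink, red, yellow} must be used), so seat 3 = yellow.
Among the 6 still-open variables, blue fits only seat 4 (and all 6 values in {black, blue, grey, orange, pink, red} must be used), so seat 4 = blue.
The 5 still-open variables together cover exactly {black, grey, orange, pink, red} — 5 values for 5 variables — and grey appears only in seat 2's list, so seat 2 = grey.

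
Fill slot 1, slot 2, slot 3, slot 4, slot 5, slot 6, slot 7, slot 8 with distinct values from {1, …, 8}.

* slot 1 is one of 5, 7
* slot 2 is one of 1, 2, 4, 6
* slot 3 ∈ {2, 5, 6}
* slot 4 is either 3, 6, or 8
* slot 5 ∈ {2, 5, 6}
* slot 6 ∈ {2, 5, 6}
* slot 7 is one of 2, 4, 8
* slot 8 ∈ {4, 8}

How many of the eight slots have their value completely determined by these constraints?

The 8 variables together cover exactly {1, 2, 3, 4, 5, 6, 7, 8} — 8 values for 8 variables — and 1 appears only in slot 2's list, so slot 2 = 1.
Among the 7 still-open variables, 3 fits only slot 4 (and all 7 values in {2, 3, 4, 5, 6, 7, 8} must be used), so slot 4 = 3.
Among the 6 still-open variables, 7 fits only slot 1 (and all 6 values in {2, 4, 5, 6, 7, 8} must be used), so slot 1 = 7.
The 3 variables slot 3, slot 5, slot 6 are confined to {2, 5, 6}, which locks those values in; drop them from slot 7.
Determined: slot 1=7, slot 2=1, slot 4=3. The other slots each still have more than one consistent value. That makes 3.

3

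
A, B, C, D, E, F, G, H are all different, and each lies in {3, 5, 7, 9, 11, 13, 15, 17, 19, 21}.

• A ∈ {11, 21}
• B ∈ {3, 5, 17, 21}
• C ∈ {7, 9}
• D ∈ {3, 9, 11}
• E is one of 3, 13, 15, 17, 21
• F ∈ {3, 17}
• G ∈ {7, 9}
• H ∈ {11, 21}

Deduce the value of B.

A and H share exactly the 2 values {11, 21}; by pigeonhole those values go to them, so strike 11, 21 from B, D, E.
C and G between them cover only {7, 9} — a naked pair. Remove those values from D.
D's domain is down to {3}, so D = 3. Remove 3 from B, E, F.
That leaves F = 17. Strike 17 from B, E.
So B = 5.

5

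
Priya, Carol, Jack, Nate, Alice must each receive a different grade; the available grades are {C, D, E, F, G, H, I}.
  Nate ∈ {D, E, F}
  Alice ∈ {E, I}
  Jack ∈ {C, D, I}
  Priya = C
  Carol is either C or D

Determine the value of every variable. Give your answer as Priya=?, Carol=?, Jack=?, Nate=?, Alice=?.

Priya=C, Carol=D, Jack=I, Nate=F, Alice=E

Priya must be C (only option left). So Carol, Jack can't be C.
Carol must be D (only option left). Eliminate D elsewhere: Jack, Nate.
Jack must be I (only option left). Remove I from Alice.
Alice has just one choice, so Alice = E. Strike E from Nate.
Nate's domain is down to {F}, so Nate = F.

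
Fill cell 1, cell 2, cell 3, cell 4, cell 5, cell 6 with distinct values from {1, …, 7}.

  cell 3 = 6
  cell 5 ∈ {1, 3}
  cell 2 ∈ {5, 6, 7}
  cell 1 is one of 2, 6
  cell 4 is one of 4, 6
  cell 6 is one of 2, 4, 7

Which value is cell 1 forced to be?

cell 3's domain is down to {6}, so cell 3 = 6. Strike 6 from cell 1, cell 2, cell 4.
So cell 1 = 2.

2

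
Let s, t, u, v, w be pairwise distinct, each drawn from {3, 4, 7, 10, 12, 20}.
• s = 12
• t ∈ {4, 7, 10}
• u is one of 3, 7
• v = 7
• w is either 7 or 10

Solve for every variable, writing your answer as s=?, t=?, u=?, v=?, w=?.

s=12, t=4, u=3, v=7, w=10

s has just one choice, so s = 12.
v's domain is down to {7}, so v = 7. So t, u, w can't be 7.
That leaves w = 10. So t can't be 10.
t's domain is down to {4}, so t = 4.
u has just one choice, so u = 3.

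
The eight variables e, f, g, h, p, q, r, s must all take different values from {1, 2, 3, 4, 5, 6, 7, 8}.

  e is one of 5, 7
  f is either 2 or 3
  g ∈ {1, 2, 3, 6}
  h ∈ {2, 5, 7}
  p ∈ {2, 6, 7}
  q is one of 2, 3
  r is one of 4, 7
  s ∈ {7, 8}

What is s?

8

Among the 8 variables, 1 fits only g (and all 8 values in {1, 2, 3, 4, 5, 6, 7, 8} must be used), so g = 1.
The 7 still-open variables draw from only 7 values {2, 3, 4, 5, 6, 7, 8}, so each is used; only r can be 4, hence r = 4.
The 6 still-open variables draw from only 6 values {2, 3, 5, 6, 7, 8}, so each is used; only p can be 6, hence p = 6.
Among the 5 still-open variables, 8 fits only s (and all 5 values in {2, 3, 5, 7, 8} must be used), so s = 8.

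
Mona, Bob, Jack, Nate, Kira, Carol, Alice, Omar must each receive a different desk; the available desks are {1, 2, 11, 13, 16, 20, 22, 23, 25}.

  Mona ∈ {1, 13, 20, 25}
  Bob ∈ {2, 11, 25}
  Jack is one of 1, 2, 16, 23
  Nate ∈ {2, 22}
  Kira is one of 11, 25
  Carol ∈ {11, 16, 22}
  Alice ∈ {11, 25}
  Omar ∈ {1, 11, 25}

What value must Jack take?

Kira and Alice between them cover only {11, 25} — a naked pair. Remove those values from Mona, Bob, Carol, Omar.
Bob has just one choice, so Bob = 2. So Jack, Nate can't be 2.
Nate has just one choice, so Nate = 22. Remove 22 from Carol.
Carol has just one choice, so Carol = 16. Strike 16 from Jack.
That leaves Omar = 1. Strike 1 from Mona, Jack.
So Jack = 23.

23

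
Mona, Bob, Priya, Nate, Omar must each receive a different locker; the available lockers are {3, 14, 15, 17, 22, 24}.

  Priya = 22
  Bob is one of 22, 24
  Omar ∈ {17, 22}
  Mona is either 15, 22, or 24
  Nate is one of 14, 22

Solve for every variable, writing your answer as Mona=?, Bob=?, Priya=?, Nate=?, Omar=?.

Mona=15, Bob=24, Priya=22, Nate=14, Omar=17

Priya has just one choice, so Priya = 22. So Mona, Bob, Nate, Omar can't be 22.
Nate must be 14 (only option left).
That leaves Omar = 17.
Bob must be 24 (only option left). Remove 24 from Mona.
That leaves Mona = 15.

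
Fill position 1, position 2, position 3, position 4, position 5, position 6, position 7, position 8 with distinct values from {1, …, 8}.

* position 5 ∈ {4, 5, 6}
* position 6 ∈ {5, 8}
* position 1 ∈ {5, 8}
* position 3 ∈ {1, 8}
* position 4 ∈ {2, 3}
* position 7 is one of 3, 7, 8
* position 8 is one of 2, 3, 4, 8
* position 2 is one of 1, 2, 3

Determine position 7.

The 8 variables together cover exactly {1, 2, 3, 4, 5, 6, 7, 8} — 8 values for 8 variables — and 6 appears only in position 5's list, so position 5 = 6.
The 7 still-open variables together cover exactly {1, 2, 3, 4, 5, 7, 8} — 7 values for 7 variables — and 4 appears only in position 8's list, so position 8 = 4.
Among the 6 still-open variables, 7 fits only position 7 (and all 6 values in {1, 2, 3, 5, 7, 8} must be used), so position 7 = 7.

7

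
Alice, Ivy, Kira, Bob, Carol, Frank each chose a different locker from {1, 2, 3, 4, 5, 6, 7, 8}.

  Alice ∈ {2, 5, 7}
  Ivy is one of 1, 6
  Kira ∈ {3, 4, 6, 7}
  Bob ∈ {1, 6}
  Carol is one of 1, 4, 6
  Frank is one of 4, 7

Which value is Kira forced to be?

Ivy and Bob share exactly the 2 values {1, 6}; by pigeonhole those values go to them, so strike 1, 6 from Kira, Carol.
Carol's domain is down to {4}, so Carol = 4. So Kira, Frank can't be 4.
Frank's domain is down to {7}, so Frank = 7. Eliminate 7 elsewhere: Alice, Kira.
So Kira = 3.

3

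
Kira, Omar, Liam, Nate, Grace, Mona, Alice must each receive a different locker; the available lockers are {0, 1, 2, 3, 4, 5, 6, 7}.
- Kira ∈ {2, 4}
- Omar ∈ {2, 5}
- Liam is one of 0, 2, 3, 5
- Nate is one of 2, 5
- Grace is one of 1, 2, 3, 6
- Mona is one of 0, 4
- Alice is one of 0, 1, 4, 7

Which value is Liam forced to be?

3

Omar and Nate between them cover only {2, 5} — a naked pair. Remove those values from Kira, Liam, Grace.
Kira must be 4 (only option left). Eliminate 4 elsewhere: Mona, Alice.
That leaves Mona = 0. Remove 0 from Liam, Alice.
So Liam = 3.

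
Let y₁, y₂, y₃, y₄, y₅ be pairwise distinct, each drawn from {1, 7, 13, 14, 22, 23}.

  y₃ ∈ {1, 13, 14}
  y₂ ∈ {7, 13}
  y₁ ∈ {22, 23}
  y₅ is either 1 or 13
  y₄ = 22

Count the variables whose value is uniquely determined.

y₄'s domain is down to {22}, so y₄ = 22. So y₁ can't be 22.
y₁ must be 23 (only option left).
Determined: y₁=23, y₄=22. The other variables each still have more than one consistent value. That makes 2.

2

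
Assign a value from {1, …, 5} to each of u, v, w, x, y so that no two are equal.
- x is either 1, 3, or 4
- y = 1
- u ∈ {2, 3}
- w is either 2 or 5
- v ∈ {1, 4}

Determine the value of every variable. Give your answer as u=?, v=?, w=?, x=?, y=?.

y's domain is down to {1}, so y = 1. Remove 1 from v, x.
v has just one choice, so v = 4. So x can't be 4.
x must be 3 (only option left). Strike 3 from u.
That leaves u = 2. So w can't be 2.
w must be 5 (only option left).

u=2, v=4, w=5, x=3, y=1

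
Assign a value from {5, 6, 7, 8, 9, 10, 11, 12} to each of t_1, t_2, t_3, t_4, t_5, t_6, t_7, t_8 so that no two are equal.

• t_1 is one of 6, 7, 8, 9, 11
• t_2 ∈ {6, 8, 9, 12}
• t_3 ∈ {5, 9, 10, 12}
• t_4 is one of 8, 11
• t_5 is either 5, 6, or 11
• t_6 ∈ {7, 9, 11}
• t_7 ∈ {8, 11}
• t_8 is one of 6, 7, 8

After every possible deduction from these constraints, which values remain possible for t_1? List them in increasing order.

Among the 8 variables, 10 fits only t_3 (and all 8 values in {5, 6, 7, 8, 9, 10, 11, 12} must be used), so t_3 = 10.
The 7 still-open variables together cover exactly {5, 6, 7, 8, 9, 11, 12} — 7 values for 7 variables — and 5 appears only in t_5's list, so t_5 = 5.
The 6 still-open variables together cover exactly {6, 7, 8, 9, 11, 12} — 6 values for 6 variables — and 12 appears only in t_2's list, so t_2 = 12.
t_4 and t_7 share exactly the 2 values {8, 11}; by pigeonhole those values go to them, so strike 8, 11 from t_1, t_6, t_8.
No further eliminations apply; t_1 can still be any of 6, 7, 9.

6, 7, 9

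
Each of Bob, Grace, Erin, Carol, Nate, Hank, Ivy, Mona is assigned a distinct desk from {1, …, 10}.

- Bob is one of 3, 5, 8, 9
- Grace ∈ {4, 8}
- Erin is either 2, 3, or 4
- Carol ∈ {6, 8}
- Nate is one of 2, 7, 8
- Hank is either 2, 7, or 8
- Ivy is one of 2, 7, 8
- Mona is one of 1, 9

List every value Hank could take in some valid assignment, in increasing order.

Nate, Hank, Ivy between them cover only {2, 7, 8} — a naked triple. Remove those values from Bob, Grace, Erin, Carol.
Grace has just one choice, so Grace = 4. Remove 4 from Erin.
That leaves Erin = 3. Strike 3 from Bob.
Carol has just one choice, so Carol = 6.
No further eliminations apply; Hank can still be any of 2, 7, 8.

2, 7, 8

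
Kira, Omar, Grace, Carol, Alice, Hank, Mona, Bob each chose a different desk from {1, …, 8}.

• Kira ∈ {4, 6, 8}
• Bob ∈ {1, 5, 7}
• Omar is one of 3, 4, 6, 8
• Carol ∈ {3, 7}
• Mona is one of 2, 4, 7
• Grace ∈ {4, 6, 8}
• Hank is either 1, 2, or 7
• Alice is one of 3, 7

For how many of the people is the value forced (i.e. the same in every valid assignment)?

The 8 variables together cover exactly {1, 2, 3, 4, 5, 6, 7, 8} — 8 values for 8 variables — and 5 appears only in Bob's list, so Bob = 5.
The 7 still-open variables together cover exactly {1, 2, 3, 4, 6, 7, 8} — 7 values for 7 variables — and 1 appears only in Hank's list, so Hank = 1.
Among the 6 still-open variables, 2 fits only Mona (and all 6 values in {2, 3, 4, 6, 7, 8} must be used), so Mona = 2.
Carol and Alice between them cover only {3, 7} — a naked pair. Remove those values from Omar.
Determined: Hank=1, Mona=2, Bob=5. The other people each still have more than one consistent value. That makes 3.

3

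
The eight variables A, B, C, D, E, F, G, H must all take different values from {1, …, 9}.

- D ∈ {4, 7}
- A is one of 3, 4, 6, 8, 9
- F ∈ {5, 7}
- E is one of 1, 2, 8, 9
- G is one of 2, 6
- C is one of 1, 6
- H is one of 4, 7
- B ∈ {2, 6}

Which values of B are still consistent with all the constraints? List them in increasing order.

B and G share exactly the 2 values {2, 6}; by pigeonhole those values go to them, so strike 2, 6 from A, C, E.
That leaves C = 1. Eliminate 1 elsewhere: E.
The 2 variables D and H are confined to {4, 7}, which locks those values in; drop them from A, F.
That leaves F = 5.
No further eliminations apply; B can still be any of 2, 6.

2, 6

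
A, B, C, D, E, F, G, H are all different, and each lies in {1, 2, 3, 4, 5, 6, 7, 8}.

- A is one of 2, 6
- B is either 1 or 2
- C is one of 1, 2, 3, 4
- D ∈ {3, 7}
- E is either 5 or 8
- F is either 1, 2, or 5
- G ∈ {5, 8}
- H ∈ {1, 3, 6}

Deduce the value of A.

6

Among the 8 variables, 4 fits only C (and all 8 values in {1, 2, 3, 4, 5, 6, 7, 8} must be used), so C = 4.
The 7 still-open variables together cover exactly {1, 2, 3, 5, 6, 7, 8} — 7 values for 7 variables — and 7 appears only in D's list, so D = 7.
Among the 6 still-open variables, 3 fits only H (and all 6 values in {1, 2, 3, 5, 6, 8} must be used), so H = 3.
Among the 5 still-open variables, 6 fits only A (and all 5 values in {1, 2, 5, 6, 8} must be used), so A = 6.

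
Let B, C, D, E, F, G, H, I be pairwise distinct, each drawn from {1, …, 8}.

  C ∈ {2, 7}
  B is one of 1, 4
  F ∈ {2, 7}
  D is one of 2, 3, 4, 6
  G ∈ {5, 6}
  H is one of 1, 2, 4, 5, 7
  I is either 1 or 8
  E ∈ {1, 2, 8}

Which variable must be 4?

The 8 variables draw from only 8 values {1, 2, 3, 4, 5, 6, 7, 8}, so each is used; only D can be 3, hence D = 3.
Among the 7 still-open variables, 6 fits only G (and all 7 values in {1, 2, 4, 5, 6, 7, 8} must be used), so G = 6.
The 6 still-open variables together cover exactly {1, 2, 4, 5, 7, 8} — 6 values for 6 variables — and 5 appears only in H's list, so H = 5.
Among the 5 still-open variables, 4 fits only B (and all 5 values in {1, 2, 4, 7, 8} must be used), so B = 4.

B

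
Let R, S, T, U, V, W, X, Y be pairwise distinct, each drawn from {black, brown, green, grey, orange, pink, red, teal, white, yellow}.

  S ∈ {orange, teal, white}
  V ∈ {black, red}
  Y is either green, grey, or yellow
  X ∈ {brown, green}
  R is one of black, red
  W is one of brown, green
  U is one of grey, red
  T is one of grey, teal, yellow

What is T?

R and V share exactly the 2 values {black, red}; by pigeonhole those values go to them, so strike black, red from U.
U must be grey (only option left). Eliminate grey elsewhere: T, Y.
W and X between them cover only {brown, green} — a naked pair. Remove those values from Y.
Y must be yellow (only option left). Remove yellow from T.
So T = teal.

teal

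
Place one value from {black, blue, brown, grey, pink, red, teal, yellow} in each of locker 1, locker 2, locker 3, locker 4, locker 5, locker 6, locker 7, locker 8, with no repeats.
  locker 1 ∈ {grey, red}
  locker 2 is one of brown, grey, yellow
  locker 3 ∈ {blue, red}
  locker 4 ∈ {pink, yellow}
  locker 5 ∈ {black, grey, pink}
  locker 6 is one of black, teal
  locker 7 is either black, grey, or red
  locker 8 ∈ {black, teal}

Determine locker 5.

pink

Among the 8 variables, blue fits only locker 3 (and all 8 values in {black, blue, brown, grey, pink, red, teal, yellow} must be used), so locker 3 = blue.
The 7 still-open variables draw from only 7 values {black, brown, grey, pink, red, teal, yellow}, so each is used; only locker 2 can be brown, hence locker 2 = brown.
The 6 still-open variables draw from only 6 values {black, grey, pink, red, teal, yellow}, so each is used; only locker 4 can be yellow, hence locker 4 = yellow.
The 5 still-open variables together cover exactly {black, grey, pink, red, teal} — 5 values for 5 variables — and pink appears only in locker 5's list, so locker 5 = pink.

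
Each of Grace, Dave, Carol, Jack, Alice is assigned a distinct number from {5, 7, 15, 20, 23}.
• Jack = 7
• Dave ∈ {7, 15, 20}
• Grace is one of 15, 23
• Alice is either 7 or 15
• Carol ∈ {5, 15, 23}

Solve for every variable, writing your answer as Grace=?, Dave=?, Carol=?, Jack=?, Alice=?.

Grace=23, Dave=20, Carol=5, Jack=7, Alice=15

Jack must be 7 (only option left). Strike 7 from Dave, Alice.
Alice must be 15 (only option left). Strike 15 from Grace, Dave, Carol.
Grace must be 23 (only option left). Strike 23 from Carol.
That leaves Dave = 20.
Carol has just one choice, so Carol = 5.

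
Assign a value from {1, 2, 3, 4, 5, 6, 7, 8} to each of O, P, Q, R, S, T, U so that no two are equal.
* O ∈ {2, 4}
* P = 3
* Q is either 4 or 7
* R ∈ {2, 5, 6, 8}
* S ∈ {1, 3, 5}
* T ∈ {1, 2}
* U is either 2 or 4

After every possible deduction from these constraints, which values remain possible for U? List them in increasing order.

P's domain is down to {3}, so P = 3. So S can't be 3.
O and U between them cover only {2, 4} — a naked pair. Remove those values from Q, R, T.
Q has just one choice, so Q = 7.
T's domain is down to {1}, so T = 1. So S can't be 1.
That leaves S = 5. So R can't be 5.
No further eliminations apply; U can still be any of 2, 4.

2, 4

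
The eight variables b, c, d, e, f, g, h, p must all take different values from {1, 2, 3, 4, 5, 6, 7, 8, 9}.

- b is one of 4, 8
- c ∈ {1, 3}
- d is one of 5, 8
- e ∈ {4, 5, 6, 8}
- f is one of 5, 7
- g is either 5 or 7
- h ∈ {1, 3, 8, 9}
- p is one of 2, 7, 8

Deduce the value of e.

6

The 2 variables f and g are confined to {5, 7}, which locks those values in; drop them from d, e, p.
d has just one choice, so d = 8. Eliminate 8 elsewhere: b, e, h, p.
That leaves p = 2.
b must be 4 (only option left). Remove 4 from e.
So e = 6.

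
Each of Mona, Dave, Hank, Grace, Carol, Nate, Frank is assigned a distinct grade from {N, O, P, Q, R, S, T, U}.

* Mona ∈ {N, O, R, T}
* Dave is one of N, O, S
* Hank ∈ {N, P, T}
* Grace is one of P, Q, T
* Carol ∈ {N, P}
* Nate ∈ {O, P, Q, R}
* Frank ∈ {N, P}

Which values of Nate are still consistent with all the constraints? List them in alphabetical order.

The 7 variables together cover exactly {N, O, P, Q, R, S, T} — 7 values for 7 variables — and S appears only in Dave's list, so Dave = S.
Carol and Frank between them cover only {N, P} — a naked pair. Remove those values from Mona, Hank, Grace, Nate.
Hank has just one choice, so Hank = T. Remove T from Mona, Grace.
Grace must be Q (only option left). Eliminate Q elsewhere: Nate.
No further eliminations apply; Nate can still be any of O, R.

O, R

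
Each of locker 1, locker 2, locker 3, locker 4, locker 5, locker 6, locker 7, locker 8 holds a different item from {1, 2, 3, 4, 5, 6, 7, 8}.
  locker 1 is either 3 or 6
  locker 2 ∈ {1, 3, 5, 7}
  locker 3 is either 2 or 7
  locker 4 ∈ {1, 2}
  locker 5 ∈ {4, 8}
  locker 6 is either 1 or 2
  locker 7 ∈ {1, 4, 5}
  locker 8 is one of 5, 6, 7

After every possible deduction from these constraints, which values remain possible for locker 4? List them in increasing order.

1, 2

The 8 variables together cover exactly {1, 2, 3, 4, 5, 6, 7, 8} — 8 values for 8 variables — and 8 appears only in locker 5's list, so locker 5 = 8.
Among the 7 still-open variables, 4 fits only locker 7 (and all 7 values in {1, 2, 3, 4, 5, 6, 7} must be used), so locker 7 = 4.
The 2 variables locker 4 and locker 6 are confined to {1, 2}, which locks those values in; drop them from locker 2, locker 3.
locker 3 has just one choice, so locker 3 = 7. Strike 7 from locker 2, locker 8.
No further eliminations apply; locker 4 can still be any of 1, 2.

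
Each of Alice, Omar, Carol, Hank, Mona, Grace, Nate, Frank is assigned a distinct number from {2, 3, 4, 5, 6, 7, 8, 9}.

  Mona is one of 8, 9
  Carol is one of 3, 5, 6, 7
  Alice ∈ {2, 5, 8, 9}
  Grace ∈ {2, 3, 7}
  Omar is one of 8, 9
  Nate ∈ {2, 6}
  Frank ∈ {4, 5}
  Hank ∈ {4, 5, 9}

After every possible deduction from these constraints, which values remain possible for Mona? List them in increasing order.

8, 9

The 2 variables Omar and Mona are confined to {8, 9}, which locks those values in; drop them from Alice, Hank.
Hank and Frank share exactly the 2 values {4, 5}; by pigeonhole those values go to them, so strike 4, 5 from Alice, Carol.
That leaves Alice = 2. Strike 2 from Grace, Nate.
Nate has just one choice, so Nate = 6. So Carol can't be 6.
No further eliminations apply; Mona can still be any of 8, 9.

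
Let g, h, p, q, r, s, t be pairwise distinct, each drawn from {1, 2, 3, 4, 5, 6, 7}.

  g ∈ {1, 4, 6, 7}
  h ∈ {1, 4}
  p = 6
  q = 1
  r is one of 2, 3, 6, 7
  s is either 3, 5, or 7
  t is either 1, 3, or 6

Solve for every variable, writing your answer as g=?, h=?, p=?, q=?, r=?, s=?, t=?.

g=7, h=4, p=6, q=1, r=2, s=5, t=3

p's domain is down to {6}, so p = 6. Eliminate 6 elsewhere: g, r, t.
q's domain is down to {1}, so q = 1. Remove 1 from g, h, t.
t must be 3 (only option left). So r, s can't be 3.
h must be 4 (only option left). So g can't be 4.
That leaves g = 7. So r, s can't be 7.
r's domain is down to {2}, so r = 2.
s has just one choice, so s = 5.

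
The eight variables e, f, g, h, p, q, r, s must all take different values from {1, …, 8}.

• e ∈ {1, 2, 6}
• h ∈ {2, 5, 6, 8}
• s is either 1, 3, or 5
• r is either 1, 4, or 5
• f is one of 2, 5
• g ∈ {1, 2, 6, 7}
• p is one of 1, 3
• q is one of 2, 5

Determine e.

Among the 8 variables, 4 fits only r (and all 8 values in {1, 2, 3, 4, 5, 6, 7, 8} must be used), so r = 4.
Among the 7 still-open variables, 7 fits only g (and all 7 values in {1, 2, 3, 5, 6, 7, 8} must be used), so g = 7.
The 6 still-open variables together cover exactly {1, 2, 3, 5, 6, 8} — 6 values for 6 variables — and 8 appears only in h's list, so h = 8.
Among the 5 still-open variables, 6 fits only e (and all 5 values in {1, 2, 3, 5, 6} must be used), so e = 6.

6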